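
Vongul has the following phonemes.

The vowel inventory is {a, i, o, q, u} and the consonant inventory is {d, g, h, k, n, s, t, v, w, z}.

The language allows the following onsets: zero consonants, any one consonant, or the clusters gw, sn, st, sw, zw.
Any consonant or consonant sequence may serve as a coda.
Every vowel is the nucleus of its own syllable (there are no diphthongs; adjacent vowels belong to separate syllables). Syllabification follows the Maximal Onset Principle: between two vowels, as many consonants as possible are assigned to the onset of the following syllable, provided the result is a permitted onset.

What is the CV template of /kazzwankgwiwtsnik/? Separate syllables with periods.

Vowels present: a, a, i, i; each is a nucleus, giving 4 syllables.
/a…a/ gap (V1→V2): cluster /zzw/ — the longest permitted-onset suffix is /zw/; onset = /zw/, preceding coda = /z/.
/a…i/ gap (V2→V3): /nkgw/ — longest licit onset from the right is /gw/, leaving /nk/ as coda.
/i…i/ gap (V3→V4): cluster /wtsn/ — the longest permitted-onset suffix is /sn/; onset = /sn/, preceding coda = /wt/.
Syllabification: kaz.zwank.gwiwt.snik.
Mapping each syllable to C/V: /kaz/ → CVC, /zwank/ → CCVCC, /gwiwt/ → CCVCC, /snik/ → CCVC.

CVC.CCVCC.CCVCC.CCVC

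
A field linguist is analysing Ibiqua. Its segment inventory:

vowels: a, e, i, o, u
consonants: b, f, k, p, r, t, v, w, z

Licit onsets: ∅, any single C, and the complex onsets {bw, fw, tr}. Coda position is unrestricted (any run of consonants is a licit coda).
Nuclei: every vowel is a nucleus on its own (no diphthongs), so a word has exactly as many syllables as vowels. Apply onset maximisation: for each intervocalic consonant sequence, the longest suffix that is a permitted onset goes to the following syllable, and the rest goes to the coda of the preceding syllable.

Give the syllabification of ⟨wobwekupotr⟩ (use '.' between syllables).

wo.bwe.ku.potr

Vowels present: o, e, u, o; each is a nucleus, giving 4 syllables.
V1 /o/ – V2 /e/: /bw/ — entire cluster is a permitted onset → onset /bw/, coda ∅.
V2 /e/ – V3 /u/: /k/ → onset of the next syllable (single consonants are always licit onsets).
V3 /u/ – V4 /o/: /p/ → onset of the next syllable (single consonants are always licit onsets).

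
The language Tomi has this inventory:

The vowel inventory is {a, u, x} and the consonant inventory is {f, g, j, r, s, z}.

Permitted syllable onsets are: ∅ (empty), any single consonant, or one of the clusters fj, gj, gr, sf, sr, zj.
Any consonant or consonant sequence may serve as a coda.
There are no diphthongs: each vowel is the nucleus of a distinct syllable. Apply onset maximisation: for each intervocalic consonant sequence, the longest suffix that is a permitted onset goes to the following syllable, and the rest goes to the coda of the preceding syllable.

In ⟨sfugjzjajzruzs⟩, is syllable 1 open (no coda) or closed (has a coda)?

closed

Vowels present: u, a, u; each is a nucleus, giving 3 syllables.
Between /u/ (V1) and /a/ (V2): /gjzj/ — longest licit onset from the right is /zj/, leaving /gj/ as coda.
Between /a/ (V2) and /u/ (V3): /jzr/ splits as /jz/ + /r/ (/r/ is the longest suffix that is a licit onset).
Syllabification: sfugj.zjajz.ruzs.
Syllable 1 is /sfugj/ with coda /gj/, so it is closed.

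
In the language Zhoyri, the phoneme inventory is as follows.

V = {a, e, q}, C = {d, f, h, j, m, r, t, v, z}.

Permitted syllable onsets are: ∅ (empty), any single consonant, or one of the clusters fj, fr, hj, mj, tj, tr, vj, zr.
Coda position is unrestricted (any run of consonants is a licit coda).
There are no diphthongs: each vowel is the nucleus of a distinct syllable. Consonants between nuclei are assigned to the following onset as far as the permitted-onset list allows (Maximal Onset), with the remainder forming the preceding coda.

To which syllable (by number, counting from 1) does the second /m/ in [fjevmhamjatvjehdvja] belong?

Nuclei (vowels): e, a, a, e, a → 5 syllables.
σ1/σ2 boundary: /vmh/; trying suffixes from longest down, /h/ is the first permitted one, so coda /vm/ | onset /h/.
σ2/σ3 boundary: /mj/ — entire cluster is a permitted onset → onset /mj/, coda ∅.
σ3/σ4 boundary: cluster /tvj/ — the longest permitted-onset suffix is /vj/; onset = /vj/, preceding coda = /t/.
σ4/σ5 boundary: /hdvj/ splits as /hd/ + /vj/ (/vj/ is the longest suffix that is a licit onset).
Putting it together: fjevm.ha.mjat.vjehd.vja.
The second /m/ is in the onset of syllable 3 (/mjat/).

3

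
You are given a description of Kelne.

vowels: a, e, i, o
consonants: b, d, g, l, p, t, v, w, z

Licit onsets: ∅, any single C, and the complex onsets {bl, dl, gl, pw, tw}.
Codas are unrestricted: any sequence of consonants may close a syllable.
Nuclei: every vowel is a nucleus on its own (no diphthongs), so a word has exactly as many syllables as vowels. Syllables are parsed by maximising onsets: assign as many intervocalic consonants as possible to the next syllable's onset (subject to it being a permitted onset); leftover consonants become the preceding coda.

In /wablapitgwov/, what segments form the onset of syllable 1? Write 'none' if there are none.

w

Nuclei (vowels): a, a, i, o → 4 syllables.
σ1/σ2 boundary: /bl/ is a licit onset in full, so it all attaches to the next syllable.
σ2/σ3 boundary: /p/ → onset of the next syllable (single consonants are always licit onsets).
σ3/σ4 boundary: /tgw/; trying suffixes from longest down, /w/ is the first permitted one, so coda /tg/ | onset /w/.
Syllabification: wa.bla.pitg.wov.
Syllable 1 is /wa/: onset /w/, nucleus /a/, coda ∅.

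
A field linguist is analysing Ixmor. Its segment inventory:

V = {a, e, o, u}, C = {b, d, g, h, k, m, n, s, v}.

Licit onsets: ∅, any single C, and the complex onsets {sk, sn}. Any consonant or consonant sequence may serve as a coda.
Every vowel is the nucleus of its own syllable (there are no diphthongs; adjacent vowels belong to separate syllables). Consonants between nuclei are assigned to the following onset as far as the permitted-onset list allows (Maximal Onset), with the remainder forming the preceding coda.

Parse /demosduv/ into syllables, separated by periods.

de.mos.duv

Nuclei (vowels): e, o, u → 3 syllables.
/e…o/ gap (V1→V2): /m/ → onset of the next syllable (single consonants are always licit onsets).
/o…u/ gap (V2→V3): cluster /sd/ — the longest permitted-onset suffix is /d/; onset = /d/, preceding coda = /s/.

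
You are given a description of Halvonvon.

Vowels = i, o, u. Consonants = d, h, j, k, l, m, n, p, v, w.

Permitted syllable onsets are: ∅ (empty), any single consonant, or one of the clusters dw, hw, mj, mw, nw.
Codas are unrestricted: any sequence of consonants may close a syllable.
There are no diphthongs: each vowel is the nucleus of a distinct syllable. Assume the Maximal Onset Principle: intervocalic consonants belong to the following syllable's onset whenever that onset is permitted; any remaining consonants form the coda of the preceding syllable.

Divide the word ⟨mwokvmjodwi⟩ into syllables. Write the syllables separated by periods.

mwokv.mjo.dwi

Nuclei (vowels): o, o, i → 3 syllables.
/o…o/ gap (V1→V2): cluster /kvmj/ — the longest permitted-onset suffix is /mj/; onset = /mj/, preceding coda = /kv/.
/o…i/ gap (V2→V3): /dw/ is a licit onset in full, so it all attaches to the next syllable.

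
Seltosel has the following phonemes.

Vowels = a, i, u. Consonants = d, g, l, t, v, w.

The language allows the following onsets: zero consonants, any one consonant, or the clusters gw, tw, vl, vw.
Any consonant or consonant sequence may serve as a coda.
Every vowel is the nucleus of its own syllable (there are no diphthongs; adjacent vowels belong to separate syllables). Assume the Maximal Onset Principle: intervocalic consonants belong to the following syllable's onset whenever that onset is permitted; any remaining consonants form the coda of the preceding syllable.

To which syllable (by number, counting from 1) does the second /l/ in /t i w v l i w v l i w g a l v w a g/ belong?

3

Nuclei (vowels): i, i, i, a, a → 5 syllables.
V1 /i/ – V2 /i/: /wvl/ — longest licit onset from the right is /vl/, leaving /w/ as coda.
V2 /i/ – V3 /i/: /wvl/; trying suffixes from longest down, /vl/ is the first permitted one, so coda /w/ | onset /vl/.
V3 /i/ – V4 /a/: /wg/ splits as /w/ + /g/ (/g/ is the longest suffix that is a licit onset).
V4 /a/ – V5 /a/: /lvw/ — longest licit onset from the right is /vw/, leaving /l/ as coda.
So the parse is tiw.vliw.vliw.gal.vwag.
The second /l/ is in the onset of syllable 3 (/vliw/).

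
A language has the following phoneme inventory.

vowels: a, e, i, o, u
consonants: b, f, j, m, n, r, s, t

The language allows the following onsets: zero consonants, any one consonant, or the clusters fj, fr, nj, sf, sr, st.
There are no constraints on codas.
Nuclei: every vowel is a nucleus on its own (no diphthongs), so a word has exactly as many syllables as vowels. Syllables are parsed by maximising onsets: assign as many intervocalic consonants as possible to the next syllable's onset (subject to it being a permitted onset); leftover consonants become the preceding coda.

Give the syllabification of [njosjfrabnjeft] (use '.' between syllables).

Vowels present: o, a, e; each is a nucleus, giving 3 syllables.
V1 /o/ – V2 /a/: /sjfr/ splits as /sj/ + /fr/ (/fr/ is the longest suffix that is a licit onset).
V2 /a/ – V3 /e/: /bnj/; trying suffixes from longest down, /nj/ is the first permitted one, so coda /b/ | onset /nj/.

njosj.frab.njeft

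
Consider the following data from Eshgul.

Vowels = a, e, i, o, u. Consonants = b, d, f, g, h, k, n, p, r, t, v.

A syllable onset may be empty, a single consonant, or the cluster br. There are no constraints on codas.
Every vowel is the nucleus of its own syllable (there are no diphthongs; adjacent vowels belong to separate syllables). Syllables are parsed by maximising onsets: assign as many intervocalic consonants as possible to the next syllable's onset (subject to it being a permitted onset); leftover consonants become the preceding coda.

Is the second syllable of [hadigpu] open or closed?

Vowels present: a, i, u; each is a nucleus, giving 3 syllables.
V1 /a/ – V2 /i/: /d/ is a single consonant, so it becomes the next onset.
V2 /i/ – V3 /u/: /gp/; trying suffixes from longest down, /p/ is the first permitted one, so coda /g/ | onset /p/.
So the parse is ha.dig.pu.
Syllable 2 is /dig/ with coda /g/, so it is closed.

closed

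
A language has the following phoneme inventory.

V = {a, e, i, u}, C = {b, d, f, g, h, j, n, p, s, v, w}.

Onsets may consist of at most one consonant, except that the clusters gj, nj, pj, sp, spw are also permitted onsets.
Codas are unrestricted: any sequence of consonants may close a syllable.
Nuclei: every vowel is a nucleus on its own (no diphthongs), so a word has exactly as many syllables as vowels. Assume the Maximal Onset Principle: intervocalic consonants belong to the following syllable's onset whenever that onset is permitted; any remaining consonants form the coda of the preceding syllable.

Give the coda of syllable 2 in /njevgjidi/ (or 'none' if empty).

none

The vowels are e, i, i — 3 nuclei, so 3 syllables.
/e…i/ gap (V1→V2): /vgj/; trying suffixes from longest down, /gj/ is the first permitted one, so coda /v/ | onset /gj/.
/i…i/ gap (V2→V3): /d/ → onset of the next syllable (single consonants are always licit onsets).
Putting it together: njev.gji.di.
Syllable 2 is /gji/: onset /gj/, nucleus /i/, coda ∅.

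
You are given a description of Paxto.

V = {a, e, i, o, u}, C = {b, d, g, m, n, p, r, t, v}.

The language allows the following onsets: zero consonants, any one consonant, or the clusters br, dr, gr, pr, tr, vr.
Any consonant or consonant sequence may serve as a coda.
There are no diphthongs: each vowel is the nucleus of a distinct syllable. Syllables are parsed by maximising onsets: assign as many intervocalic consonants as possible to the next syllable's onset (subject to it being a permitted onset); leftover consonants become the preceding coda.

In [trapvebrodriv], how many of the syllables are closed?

2

Nuclei (vowels): a, e, o, i → 4 syllables.
V1 /a/ – V2 /e/: /pv/ — longest licit onset from the right is /v/, leaving /p/ as coda.
V2 /e/ – V3 /o/: cluster /br/ — /br/ is itself a permitted onset, so the whole cluster goes right; preceding coda = ∅.
V3 /o/ – V4 /i/: /dr/ — entire cluster is a permitted onset → onset /dr/, coda ∅.
So the parse is trap.ve.bro.driv.
Classifying each syllable: /trap/ (closed), /ve/ (open), /bro/ (open), /driv/ (closed).
Closed syllables: 2.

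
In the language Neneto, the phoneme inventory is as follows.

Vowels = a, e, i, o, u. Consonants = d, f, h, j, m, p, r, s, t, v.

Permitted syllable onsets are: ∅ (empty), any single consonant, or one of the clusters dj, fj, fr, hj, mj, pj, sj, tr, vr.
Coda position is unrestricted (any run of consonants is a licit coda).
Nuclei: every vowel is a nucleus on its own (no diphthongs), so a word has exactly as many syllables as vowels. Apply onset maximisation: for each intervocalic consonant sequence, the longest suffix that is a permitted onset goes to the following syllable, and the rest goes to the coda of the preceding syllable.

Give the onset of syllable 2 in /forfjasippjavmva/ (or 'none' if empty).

fj

The vowels are o, a, i, a, a — 5 nuclei, so 5 syllables.
Between /o/ (V1) and /a/ (V2): cluster /rfj/ — the longest permitted-onset suffix is /fj/; onset = /fj/, preceding coda = /r/.
Between /a/ (V2) and /i/ (V3): /s/ → onset of the next syllable (single consonants are always licit onsets).
Between /i/ (V3) and /a/ (V4): /ppj/ — longest licit onset from the right is /pj/, leaving /p/ as coda.
Between /a/ (V4) and /a/ (V5): /vmv/; trying suffixes from longest down, /v/ is the first permitted one, so coda /vm/ | onset /v/.
Result: for.fja.sip.pjavm.va.
Syllable 2 is /fja/: onset /fj/, nucleus /a/, coda ∅.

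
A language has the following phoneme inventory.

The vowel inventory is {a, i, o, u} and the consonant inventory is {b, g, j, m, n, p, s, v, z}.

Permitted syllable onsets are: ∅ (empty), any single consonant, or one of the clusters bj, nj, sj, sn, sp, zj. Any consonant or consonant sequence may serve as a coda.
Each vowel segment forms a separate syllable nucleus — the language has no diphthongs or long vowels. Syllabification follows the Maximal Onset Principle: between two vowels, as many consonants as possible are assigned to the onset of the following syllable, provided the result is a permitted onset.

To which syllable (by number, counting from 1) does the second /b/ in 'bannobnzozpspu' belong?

The vowels are a, o, o, u — 4 nuclei, so 4 syllables.
σ1/σ2 boundary: /nn/ splits as /n/ + /n/ (/n/ is the longest suffix that is a licit onset).
σ2/σ3 boundary: /bnz/ splits as /bn/ + /z/ (/z/ is the longest suffix that is a licit onset).
σ3/σ4 boundary: /zpsp/; trying suffixes from longest down, /sp/ is the first permitted one, so coda /zp/ | onset /sp/.
So the parse is ban.nobn.zozp.spu.
The second /b/ is in the coda of syllable 2 (/nobn/).

2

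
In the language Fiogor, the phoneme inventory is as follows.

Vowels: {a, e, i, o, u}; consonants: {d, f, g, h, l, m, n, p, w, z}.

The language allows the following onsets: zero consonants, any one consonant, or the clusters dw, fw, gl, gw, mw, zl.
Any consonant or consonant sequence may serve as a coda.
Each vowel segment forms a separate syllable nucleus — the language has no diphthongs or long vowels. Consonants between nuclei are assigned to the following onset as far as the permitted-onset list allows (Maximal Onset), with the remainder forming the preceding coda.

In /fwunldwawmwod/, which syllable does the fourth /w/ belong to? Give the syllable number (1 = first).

3

Vowels present: u, a, o; each is a nucleus, giving 3 syllables.
σ1/σ2 boundary: /nldw/ — longest licit onset from the right is /dw/, leaving /nl/ as coda.
σ2/σ3 boundary: /wmw/ splits as /w/ + /mw/ (/mw/ is the longest suffix that is a licit onset).
So the parse is fwunl.dwaw.mwod.
The fourth /w/ is in the onset of syllable 3 (/mwod/).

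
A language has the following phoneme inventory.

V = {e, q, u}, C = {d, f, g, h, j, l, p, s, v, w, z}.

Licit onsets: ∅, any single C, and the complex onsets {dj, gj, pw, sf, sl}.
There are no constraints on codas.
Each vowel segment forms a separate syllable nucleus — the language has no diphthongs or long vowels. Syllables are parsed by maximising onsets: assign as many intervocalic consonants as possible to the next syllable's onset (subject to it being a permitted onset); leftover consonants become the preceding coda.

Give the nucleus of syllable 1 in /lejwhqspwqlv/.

e

Nuclei (vowels): e, q, q → 3 syllables.
The first nucleus (vowel 1 from the left) is /e/.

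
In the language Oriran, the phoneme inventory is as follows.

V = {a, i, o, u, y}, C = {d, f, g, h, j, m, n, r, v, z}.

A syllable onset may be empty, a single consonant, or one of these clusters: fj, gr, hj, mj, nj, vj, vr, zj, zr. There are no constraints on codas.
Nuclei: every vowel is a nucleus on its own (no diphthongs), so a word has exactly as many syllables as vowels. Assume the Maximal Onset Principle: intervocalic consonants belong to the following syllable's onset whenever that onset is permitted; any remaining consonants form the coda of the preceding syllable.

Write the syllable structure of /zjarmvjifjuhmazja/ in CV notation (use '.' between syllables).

CCVCC.CCV.CCVC.CV.CCV

The vowels are a, i, u, a, a — 5 nuclei, so 5 syllables.
V1 /a/ – V2 /i/: /rmvj/ — longest licit onset from the right is /vj/, leaving /rm/ as coda.
V2 /i/ – V3 /u/: /fj/ is a licit onset in full, so it all attaches to the next syllable.
V3 /u/ – V4 /a/: /hm/; trying suffixes from longest down, /m/ is the first permitted one, so coda /h/ | onset /m/.
V4 /a/ – V5 /a/: cluster /zj/ — /zj/ is itself a permitted onset, so the whole cluster goes right; preceding coda = ∅.
So the parse is zjarm.vji.fjuh.ma.zja.
Mapping each syllable to C/V: /zjarm/ → CCVCC, /vji/ → CCV, /fjuh/ → CCVC, /ma/ → CV, /zja/ → CCV.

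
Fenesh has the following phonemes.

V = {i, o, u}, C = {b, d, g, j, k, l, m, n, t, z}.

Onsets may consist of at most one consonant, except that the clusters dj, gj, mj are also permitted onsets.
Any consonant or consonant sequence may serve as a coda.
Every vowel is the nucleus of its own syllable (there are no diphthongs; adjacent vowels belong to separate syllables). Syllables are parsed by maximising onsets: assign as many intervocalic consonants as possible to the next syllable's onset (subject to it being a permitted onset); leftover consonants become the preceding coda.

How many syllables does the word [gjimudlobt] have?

Vowels present: i, u, o; each is a nucleus, giving 3 syllables.

3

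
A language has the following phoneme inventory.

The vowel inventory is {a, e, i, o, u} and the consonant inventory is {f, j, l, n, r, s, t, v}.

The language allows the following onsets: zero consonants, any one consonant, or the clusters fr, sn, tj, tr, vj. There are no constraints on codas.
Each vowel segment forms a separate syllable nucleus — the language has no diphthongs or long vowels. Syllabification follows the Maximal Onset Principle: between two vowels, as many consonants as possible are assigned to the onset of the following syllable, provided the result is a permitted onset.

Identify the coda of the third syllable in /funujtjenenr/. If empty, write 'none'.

The vowels are u, u, e, e — 4 nuclei, so 4 syllables.
V1 /u/ – V2 /u/: /n/ → onset of the next syllable (single consonants are always licit onsets).
V2 /u/ – V3 /e/: /jtj/; trying suffixes from longest down, /tj/ is the first permitted one, so coda /j/ | onset /tj/.
V3 /e/ – V4 /e/: just /n/ — single C goes to the following onset.
So the parse is fu.nuj.tje.nenr.
Syllable 3 is /tje/: onset /tj/, nucleus /e/, coda ∅.

none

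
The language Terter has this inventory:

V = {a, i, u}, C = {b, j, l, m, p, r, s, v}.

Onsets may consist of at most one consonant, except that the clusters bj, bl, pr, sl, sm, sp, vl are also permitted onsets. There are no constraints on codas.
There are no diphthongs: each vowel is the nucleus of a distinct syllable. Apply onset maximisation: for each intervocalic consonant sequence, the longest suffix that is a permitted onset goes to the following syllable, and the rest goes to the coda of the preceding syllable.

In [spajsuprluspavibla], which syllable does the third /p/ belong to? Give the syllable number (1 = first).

4

Nuclei (vowels): a, u, u, a, i, a → 6 syllables.
σ1/σ2 boundary: /js/; trying suffixes from longest down, /s/ is the first permitted one, so coda /j/ | onset /s/.
σ2/σ3 boundary: /prl/; trying suffixes from longest down, /l/ is the first permitted one, so coda /pr/ | onset /l/.
σ3/σ4 boundary: /sp/ is a licit onset in full, so it all attaches to the next syllable.
σ4/σ5 boundary: /v/ is a single consonant, so it becomes the next onset.
σ5/σ6 boundary: /bl/ — entire cluster is a permitted onset → onset /bl/, coda ∅.
Syllabification: spaj.supr.lu.spa.vi.bla.
The third /p/ is in the onset of syllable 4 (/spa/).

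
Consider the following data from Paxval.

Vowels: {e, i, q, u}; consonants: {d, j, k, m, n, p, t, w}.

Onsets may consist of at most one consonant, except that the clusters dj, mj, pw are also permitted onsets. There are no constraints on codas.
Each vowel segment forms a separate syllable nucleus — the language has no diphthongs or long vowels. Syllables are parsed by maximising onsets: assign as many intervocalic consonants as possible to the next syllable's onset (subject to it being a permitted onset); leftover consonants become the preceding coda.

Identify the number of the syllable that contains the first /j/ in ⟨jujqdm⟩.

1

The vowels are u, q — 2 nuclei, so 2 syllables.
Between /u/ (V1) and /q/ (V2): /j/ is a single consonant, so it becomes the next onset.
Putting it together: ju.jqdm.
The first /j/ is in the onset of syllable 1 (/ju/).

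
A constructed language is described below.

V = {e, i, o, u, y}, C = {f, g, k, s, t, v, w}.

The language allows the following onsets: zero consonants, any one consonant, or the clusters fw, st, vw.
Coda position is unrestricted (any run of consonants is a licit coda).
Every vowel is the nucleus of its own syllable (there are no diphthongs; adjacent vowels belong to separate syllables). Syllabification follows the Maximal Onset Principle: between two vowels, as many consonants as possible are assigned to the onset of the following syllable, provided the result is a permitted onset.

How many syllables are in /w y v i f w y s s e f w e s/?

5

The vowels are y, i, y, e, e — 5 nuclei, so 5 syllables.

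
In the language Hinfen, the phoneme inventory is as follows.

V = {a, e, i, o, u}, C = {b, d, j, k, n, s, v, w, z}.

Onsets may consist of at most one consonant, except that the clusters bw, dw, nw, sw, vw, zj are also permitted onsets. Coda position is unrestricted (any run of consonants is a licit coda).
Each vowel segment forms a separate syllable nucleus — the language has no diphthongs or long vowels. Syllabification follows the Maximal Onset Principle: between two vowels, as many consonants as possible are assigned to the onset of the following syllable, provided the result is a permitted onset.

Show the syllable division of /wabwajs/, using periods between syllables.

wa.bwajs

Nuclei (vowels): a, a → 2 syllables.
V1 /a/ – V2 /a/: /bw/ — entire cluster is a permitted onset → onset /bw/, coda ∅.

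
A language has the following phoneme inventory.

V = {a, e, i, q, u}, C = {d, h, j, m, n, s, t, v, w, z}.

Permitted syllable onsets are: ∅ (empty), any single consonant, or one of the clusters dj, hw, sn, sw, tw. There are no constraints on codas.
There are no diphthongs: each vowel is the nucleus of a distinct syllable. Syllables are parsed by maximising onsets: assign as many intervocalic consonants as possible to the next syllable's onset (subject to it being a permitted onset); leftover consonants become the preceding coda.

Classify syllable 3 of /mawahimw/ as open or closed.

closed

Nuclei (vowels): a, a, i → 3 syllables.
σ1/σ2 boundary: /w/ is a single consonant, so it becomes the next onset.
σ2/σ3 boundary: /h/ is a single consonant, so it becomes the next onset.
Syllabification: ma.wa.himw.
Syllable 3 is /himw/ with coda /mw/, so it is closed.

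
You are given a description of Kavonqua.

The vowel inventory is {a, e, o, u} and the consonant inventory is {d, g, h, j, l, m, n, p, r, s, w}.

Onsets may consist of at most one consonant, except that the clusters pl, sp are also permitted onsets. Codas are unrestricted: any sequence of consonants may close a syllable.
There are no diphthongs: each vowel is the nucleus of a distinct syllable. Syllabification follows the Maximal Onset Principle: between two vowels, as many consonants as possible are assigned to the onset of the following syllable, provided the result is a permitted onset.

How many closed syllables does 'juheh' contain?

1

Vowels present: u, e; each is a nucleus, giving 2 syllables.
Between /u/ (V1) and /e/ (V2): just /h/ — single C goes to the following onset.
Syllabification: ju.heh.
Classifying each syllable: /ju/ (open), /heh/ (closed).
Closed syllables: 1.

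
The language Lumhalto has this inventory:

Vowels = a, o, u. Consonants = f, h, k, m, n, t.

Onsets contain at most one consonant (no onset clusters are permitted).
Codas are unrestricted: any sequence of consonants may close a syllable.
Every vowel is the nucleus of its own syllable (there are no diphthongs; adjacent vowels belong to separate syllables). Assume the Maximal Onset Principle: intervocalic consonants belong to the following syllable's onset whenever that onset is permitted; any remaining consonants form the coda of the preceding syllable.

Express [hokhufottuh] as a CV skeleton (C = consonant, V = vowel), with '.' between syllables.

Vowels present: o, u, o, u; each is a nucleus, giving 4 syllables.
/o…u/ gap (V1→V2): /kh/ — longest licit onset from the right is /h/, leaving /k/ as coda.
/u…o/ gap (V2→V3): /f/ is a single consonant, so it becomes the next onset.
/o…u/ gap (V3→V4): cluster /tt/ — the longest permitted-onset suffix is /t/; onset = /t/, preceding coda = /t/.
Syllabification: hok.hu.fot.tuh.
Mapping each syllable to C/V: /hok/ → CVC, /hu/ → CV, /fot/ → CVC, /tuh/ → CVC.

CVC.CV.CVC.CVC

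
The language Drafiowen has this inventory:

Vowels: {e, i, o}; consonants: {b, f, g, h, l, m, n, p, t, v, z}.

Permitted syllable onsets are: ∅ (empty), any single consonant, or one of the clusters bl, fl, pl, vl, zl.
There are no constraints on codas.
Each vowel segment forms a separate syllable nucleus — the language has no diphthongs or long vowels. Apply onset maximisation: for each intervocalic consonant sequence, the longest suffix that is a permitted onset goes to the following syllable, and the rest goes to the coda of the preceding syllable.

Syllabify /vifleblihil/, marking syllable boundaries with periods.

Nuclei (vowels): i, e, i, i → 4 syllables.
Between /i/ (V1) and /e/ (V2): /fl/ — entire cluster is a permitted onset → onset /fl/, coda ∅.
Between /e/ (V2) and /i/ (V3): cluster /bl/ — /bl/ is itself a permitted onset, so the whole cluster goes right; preceding coda = ∅.
Between /i/ (V3) and /i/ (V4): /h/ is a single consonant, so it becomes the next onset.

vi.fle.bli.hil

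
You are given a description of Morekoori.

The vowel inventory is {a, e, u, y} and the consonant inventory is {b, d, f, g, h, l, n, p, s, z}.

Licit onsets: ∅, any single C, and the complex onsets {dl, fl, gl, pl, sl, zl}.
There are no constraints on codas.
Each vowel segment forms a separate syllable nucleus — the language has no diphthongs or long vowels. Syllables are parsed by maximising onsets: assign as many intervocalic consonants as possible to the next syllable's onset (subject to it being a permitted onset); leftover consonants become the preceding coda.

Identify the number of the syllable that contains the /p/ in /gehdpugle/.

2

Vowels present: e, u, e; each is a nucleus, giving 3 syllables.
/e…u/ gap (V1→V2): cluster /hdp/ — the longest permitted-onset suffix is /p/; onset = /p/, preceding coda = /hd/.
/u…e/ gap (V2→V3): /gl/ — entire cluster is a permitted onset → onset /gl/, coda ∅.
So the parse is gehd.pu.gle.
The /p/ is in the onset of syllable 2 (/pu/).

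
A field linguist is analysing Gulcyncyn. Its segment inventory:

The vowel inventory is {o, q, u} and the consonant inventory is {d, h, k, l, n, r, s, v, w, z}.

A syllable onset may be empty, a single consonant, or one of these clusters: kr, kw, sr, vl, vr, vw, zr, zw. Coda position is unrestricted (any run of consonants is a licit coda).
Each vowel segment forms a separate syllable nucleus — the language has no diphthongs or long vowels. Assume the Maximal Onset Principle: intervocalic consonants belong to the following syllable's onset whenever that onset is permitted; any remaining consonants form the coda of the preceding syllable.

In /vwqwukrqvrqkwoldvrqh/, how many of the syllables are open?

The vowels are q, u, q, q, o, q — 6 nuclei, so 6 syllables.
σ1/σ2 boundary: just /w/ — single C goes to the following onset.
σ2/σ3 boundary: /kr/ — entire cluster is a permitted onset → onset /kr/, coda ∅.
σ3/σ4 boundary: /vr/ — entire cluster is a permitted onset → onset /vr/, coda ∅.
σ4/σ5 boundary: cluster /kw/ — /kw/ is itself a permitted onset, so the whole cluster goes right; preceding coda = ∅.
σ5/σ6 boundary: /ldvr/ splits as /ld/ + /vr/ (/vr/ is the longest suffix that is a licit onset).
So the parse is vwq.wu.krq.vrq.kwold.vrqh.
Classifying each syllable: /vwq/ (open), /wu/ (open), /krq/ (open), /vrq/ (open), /kwold/ (closed), /vrqh/ (closed).
Open syllables: 4.

4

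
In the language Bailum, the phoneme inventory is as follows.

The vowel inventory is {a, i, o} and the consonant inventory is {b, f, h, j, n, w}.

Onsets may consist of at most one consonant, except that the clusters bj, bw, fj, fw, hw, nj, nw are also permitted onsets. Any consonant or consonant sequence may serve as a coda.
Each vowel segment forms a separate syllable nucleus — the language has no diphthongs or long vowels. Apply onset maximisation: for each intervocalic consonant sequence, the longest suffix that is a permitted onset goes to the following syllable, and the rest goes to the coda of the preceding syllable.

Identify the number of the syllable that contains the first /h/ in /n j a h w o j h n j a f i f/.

Vowels present: a, o, a, i; each is a nucleus, giving 4 syllables.
σ1/σ2 boundary: cluster /hw/ — /hw/ is itself a permitted onset, so the whole cluster goes right; preceding coda = ∅.
σ2/σ3 boundary: /jhnj/; trying suffixes from longest down, /nj/ is the first permitted one, so coda /jh/ | onset /nj/.
σ3/σ4 boundary: /f/ is a single consonant, so it becomes the next onset.
So the parse is nja.hwojh.nja.fif.
The first /h/ is in the onset of syllable 2 (/hwojh/).

2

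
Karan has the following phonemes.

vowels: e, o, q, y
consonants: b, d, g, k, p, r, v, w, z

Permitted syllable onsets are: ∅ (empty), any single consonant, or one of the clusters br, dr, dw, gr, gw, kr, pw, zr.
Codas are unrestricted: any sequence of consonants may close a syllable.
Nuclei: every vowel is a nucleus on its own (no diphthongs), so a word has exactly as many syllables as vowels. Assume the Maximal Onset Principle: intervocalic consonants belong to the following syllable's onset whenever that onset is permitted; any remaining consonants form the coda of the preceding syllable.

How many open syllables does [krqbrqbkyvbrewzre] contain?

2

Vowels present: q, q, y, e, e; each is a nucleus, giving 5 syllables.
σ1/σ2 boundary: /br/ — entire cluster is a permitted onset → onset /br/, coda ∅.
σ2/σ3 boundary: /bk/ splits as /b/ + /k/ (/k/ is the longest suffix that is a licit onset).
σ3/σ4 boundary: /vbr/ splits as /v/ + /br/ (/br/ is the longest suffix that is a licit onset).
σ4/σ5 boundary: /wzr/ — longest licit onset from the right is /zr/, leaving /w/ as coda.
So the parse is krq.brqb.kyv.brew.zre.
Classifying each syllable: /krq/ (open), /brqb/ (closed), /kyv/ (closed), /brew/ (closed), /zre/ (open).
Open syllables: 2.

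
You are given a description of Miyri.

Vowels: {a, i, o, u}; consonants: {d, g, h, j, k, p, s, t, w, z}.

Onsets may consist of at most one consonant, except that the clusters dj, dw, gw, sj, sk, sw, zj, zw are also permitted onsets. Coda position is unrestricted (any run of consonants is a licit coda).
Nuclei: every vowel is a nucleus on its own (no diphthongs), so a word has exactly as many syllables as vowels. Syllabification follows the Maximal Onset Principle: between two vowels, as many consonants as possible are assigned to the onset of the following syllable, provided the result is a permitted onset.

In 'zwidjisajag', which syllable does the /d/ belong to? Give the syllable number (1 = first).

2

Nuclei (vowels): i, i, a, a → 4 syllables.
/i…i/ gap (V1→V2): cluster /dj/ — /dj/ is itself a permitted onset, so the whole cluster goes right; preceding coda = ∅.
/i…a/ gap (V2→V3): /s/ → onset of the next syllable (single consonants are always licit onsets).
/a…a/ gap (V3→V4): /j/ → onset of the next syllable (single consonants are always licit onsets).
Syllabification: zwi.dji.sa.jag.
The /d/ is in the onset of syllable 2 (/dji/).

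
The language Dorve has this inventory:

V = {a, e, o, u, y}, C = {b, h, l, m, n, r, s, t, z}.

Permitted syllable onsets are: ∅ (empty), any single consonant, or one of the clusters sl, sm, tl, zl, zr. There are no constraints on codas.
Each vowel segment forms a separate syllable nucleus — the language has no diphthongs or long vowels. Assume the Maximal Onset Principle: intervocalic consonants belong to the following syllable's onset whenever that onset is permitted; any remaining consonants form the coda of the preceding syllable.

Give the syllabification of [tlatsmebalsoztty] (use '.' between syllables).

tlat.sme.bal.sozt.ty

Vowels present: a, e, a, o, y; each is a nucleus, giving 5 syllables.
/a…e/ gap (V1→V2): cluster /tsm/ — the longest permitted-onset suffix is /sm/; onset = /sm/, preceding coda = /t/.
/e…a/ gap (V2→V3): /b/ → onset of the next syllable (single consonants are always licit onsets).
/a…o/ gap (V3→V4): /ls/; trying suffixes from longest down, /s/ is the first permitted one, so coda /l/ | onset /s/.
/o…y/ gap (V4→V5): /ztt/ — longest licit onset from the right is /t/, leaving /zt/ as coda.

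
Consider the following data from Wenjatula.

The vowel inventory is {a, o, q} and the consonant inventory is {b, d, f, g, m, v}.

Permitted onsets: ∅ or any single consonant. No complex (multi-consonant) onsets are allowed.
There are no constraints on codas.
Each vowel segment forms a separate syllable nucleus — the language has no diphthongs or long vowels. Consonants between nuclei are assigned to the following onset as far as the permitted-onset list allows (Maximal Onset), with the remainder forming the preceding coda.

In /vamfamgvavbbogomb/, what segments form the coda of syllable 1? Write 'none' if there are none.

m

The vowels are a, a, a, o, o — 5 nuclei, so 5 syllables.
Between /a/ (V1) and /a/ (V2): /mf/ splits as /m/ + /f/ (/f/ is the longest suffix that is a licit onset).
Between /a/ (V2) and /a/ (V3): /mgv/; trying suffixes from longest down, /v/ is the first permitted one, so coda /mg/ | onset /v/.
Between /a/ (V3) and /o/ (V4): /vbb/; trying suffixes from longest down, /b/ is the first permitted one, so coda /vb/ | onset /b/.
Between /o/ (V4) and /o/ (V5): just /g/ — single C goes to the following onset.
Putting it together: vam.famg.vavb.bo.gomb.
Syllable 1 is /vam/: onset /v/, nucleus /a/, coda /m/.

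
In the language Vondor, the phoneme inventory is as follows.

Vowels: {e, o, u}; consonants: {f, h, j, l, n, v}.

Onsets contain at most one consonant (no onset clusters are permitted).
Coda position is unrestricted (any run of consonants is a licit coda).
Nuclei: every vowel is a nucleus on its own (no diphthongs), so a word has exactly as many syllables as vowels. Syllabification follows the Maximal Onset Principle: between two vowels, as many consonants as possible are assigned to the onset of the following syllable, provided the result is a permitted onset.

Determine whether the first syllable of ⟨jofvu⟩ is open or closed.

The vowels are o, u — 2 nuclei, so 2 syllables.
/o…u/ gap (V1→V2): /fv/ — longest licit onset from the right is /v/, leaving /f/ as coda.
Result: jof.vu.
Syllable 1 is /jof/ with coda /f/, so it is closed.

closed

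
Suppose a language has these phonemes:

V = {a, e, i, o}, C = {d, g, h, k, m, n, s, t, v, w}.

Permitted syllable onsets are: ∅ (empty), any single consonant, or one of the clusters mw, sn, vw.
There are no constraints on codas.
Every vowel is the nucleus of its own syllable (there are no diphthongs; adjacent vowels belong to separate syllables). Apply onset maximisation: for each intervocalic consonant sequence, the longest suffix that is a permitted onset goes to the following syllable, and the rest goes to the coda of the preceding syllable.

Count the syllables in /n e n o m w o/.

3

The vowels are e, o, o — 3 nuclei, so 3 syllables.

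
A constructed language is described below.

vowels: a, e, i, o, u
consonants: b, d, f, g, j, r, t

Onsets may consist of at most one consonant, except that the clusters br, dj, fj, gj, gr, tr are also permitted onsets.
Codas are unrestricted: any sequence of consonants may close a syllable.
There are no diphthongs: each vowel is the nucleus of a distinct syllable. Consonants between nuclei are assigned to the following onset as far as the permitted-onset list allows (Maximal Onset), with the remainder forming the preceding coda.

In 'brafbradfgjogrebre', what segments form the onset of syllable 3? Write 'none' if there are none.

Nuclei (vowels): a, a, o, e, e → 5 syllables.
/a…a/ gap (V1→V2): /fbr/; trying suffixes from longest down, /br/ is the first permitted one, so coda /f/ | onset /br/.
/a…o/ gap (V2→V3): cluster /dfgj/ — the longest permitted-onset suffix is /gj/; onset = /gj/, preceding coda = /df/.
/o…e/ gap (V3→V4): cluster /gr/ — /gr/ is itself a permitted onset, so the whole cluster goes right; preceding coda = ∅.
/e…e/ gap (V4→V5): /br/ — entire cluster is a permitted onset → onset /br/, coda ∅.
Result: braf.bradf.gjo.gre.bre.
Syllable 3 is /gjo/: onset /gj/, nucleus /o/, coda ∅.

gj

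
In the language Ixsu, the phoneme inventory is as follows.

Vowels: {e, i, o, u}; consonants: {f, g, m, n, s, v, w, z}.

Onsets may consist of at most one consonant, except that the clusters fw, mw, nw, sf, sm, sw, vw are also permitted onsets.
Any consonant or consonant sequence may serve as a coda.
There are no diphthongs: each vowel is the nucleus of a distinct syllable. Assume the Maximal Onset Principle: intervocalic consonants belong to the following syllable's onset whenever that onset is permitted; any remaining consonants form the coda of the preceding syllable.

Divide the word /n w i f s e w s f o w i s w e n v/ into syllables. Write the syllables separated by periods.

Vowels present: i, e, o, i, e; each is a nucleus, giving 5 syllables.
σ1/σ2 boundary: /fs/ splits as /f/ + /s/ (/s/ is the longest suffix that is a licit onset).
σ2/σ3 boundary: /wsf/ splits as /w/ + /sf/ (/sf/ is the longest suffix that is a licit onset).
σ3/σ4 boundary: /w/ → onset of the next syllable (single consonants are always licit onsets).
σ4/σ5 boundary: cluster /sw/ — /sw/ is itself a permitted onset, so the whole cluster goes right; preceding coda = ∅.

nwif.sew.sfo.wi.swenv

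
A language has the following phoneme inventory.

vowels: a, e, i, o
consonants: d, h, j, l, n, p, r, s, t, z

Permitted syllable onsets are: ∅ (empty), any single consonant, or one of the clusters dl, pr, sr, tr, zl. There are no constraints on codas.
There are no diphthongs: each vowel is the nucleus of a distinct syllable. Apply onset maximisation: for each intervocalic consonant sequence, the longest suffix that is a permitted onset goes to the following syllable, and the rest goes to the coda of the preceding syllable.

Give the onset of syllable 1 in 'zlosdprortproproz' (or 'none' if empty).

Nuclei (vowels): o, o, o, o → 4 syllables.
Between /o/ (V1) and /o/ (V2): /sdpr/; trying suffixes from longest down, /pr/ is the first permitted one, so coda /sd/ | onset /pr/.
Between /o/ (V2) and /o/ (V3): /rtpr/ — longest licit onset from the right is /pr/, leaving /rt/ as coda.
Between /o/ (V3) and /o/ (V4): /pr/ — entire cluster is a permitted onset → onset /pr/, coda ∅.
Putting it together: zlosd.prort.pro.proz.
Syllable 1 is /zlosd/: onset /zl/, nucleus /o/, coda /sd/.

zl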